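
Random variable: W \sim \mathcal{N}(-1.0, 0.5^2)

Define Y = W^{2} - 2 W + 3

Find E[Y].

E[Y] = 1*E[W²] - 2*E[W] + 3
E[W] = -1
E[W²] = Var(W) + (E[W])² = 0.25 + 1 = 1.25
E[Y] = 1*1.25 - 2*(-1) + 3 = 6.25

6.25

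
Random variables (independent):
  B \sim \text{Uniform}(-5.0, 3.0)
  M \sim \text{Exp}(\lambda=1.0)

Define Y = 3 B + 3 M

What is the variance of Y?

For independent RVs: Var(aX + bY) = a²Var(X) + b²Var(Y)
Var(B) = 5.3333333
Var(M) = 1
Var(Y) = 3²*5.3333333 + 3²*1
= 9*5.3333333 + 9*1 = 57

57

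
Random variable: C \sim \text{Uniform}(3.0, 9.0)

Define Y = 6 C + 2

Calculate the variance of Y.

For Y = aC + b: Var(Y) = a² * Var(C)
Var(C) = (9 - 3)^2/12 = 3
Var(Y) = 6² * 3 = 36 * 3 = 108

108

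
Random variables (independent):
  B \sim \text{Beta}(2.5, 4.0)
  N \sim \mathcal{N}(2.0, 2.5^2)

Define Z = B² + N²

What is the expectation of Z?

E[Z] = E[B²] + E[N²]
E[B²] = Var(B) + E[B]² = 0.031558185 + 0.14792899 = 0.17948718
E[N²] = Var(N) + E[N]² = 6.25 + 4 = 10.25
E[Z] = 0.17948718 + 10.25 = 10.429487

10.429487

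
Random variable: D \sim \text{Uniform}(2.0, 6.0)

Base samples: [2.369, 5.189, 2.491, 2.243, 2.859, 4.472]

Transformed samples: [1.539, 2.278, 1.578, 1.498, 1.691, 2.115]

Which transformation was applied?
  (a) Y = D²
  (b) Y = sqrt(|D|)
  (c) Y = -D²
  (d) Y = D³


Checking option (b) Y = sqrt(|D|):
  D = 2.369 -> Y = 1.539 ✓
  D = 5.189 -> Y = 2.278 ✓
  D = 2.491 -> Y = 1.578 ✓
All samples match this transformation.

(b) sqrt(|D|)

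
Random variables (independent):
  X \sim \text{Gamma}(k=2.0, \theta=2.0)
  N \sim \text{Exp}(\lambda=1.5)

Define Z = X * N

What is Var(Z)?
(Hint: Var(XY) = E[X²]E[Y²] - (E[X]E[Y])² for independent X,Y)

Var(XY) = E[X²]E[Y²] - (E[X]E[Y])²
E[X] = 4, Var(X) = 8
E[N] = 0.66666667, Var(N) = 0.44444444
E[X²] = 8 + 4² = 24
E[N²] = 0.44444444 + 0.66666667² = 0.88888889
Var(Z) = 24*0.88888889 - (4*0.66666667)²
= 21.333333 - 7.1111111 = 14.222222

14.222222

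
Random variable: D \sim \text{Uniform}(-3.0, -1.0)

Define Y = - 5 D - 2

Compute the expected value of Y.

For Y = -5D - 2:
E[Y] = -5 * E[D] - 2
E[D] = (-3 - 1)/2 = -2
E[Y] = -5 * (-2) - 2 = 8

8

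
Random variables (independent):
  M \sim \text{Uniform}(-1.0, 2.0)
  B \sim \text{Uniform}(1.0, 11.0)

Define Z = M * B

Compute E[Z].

For independent RVs: E[XY] = E[X]*E[Y]
E[M] = 0.5
E[B] = 6
E[Z] = 0.5 * 6 = 3

3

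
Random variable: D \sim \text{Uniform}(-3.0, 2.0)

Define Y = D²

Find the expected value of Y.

Using E[X²] = Var(X) + (E[X])²:
E[D] = -0.5
Var(D) = (2 + 3)^2/12 = 2.0833333
E[D²] = 2.0833333 + (-0.5)² = 2.0833333 + 0.25 = 2.3333333

2.3333333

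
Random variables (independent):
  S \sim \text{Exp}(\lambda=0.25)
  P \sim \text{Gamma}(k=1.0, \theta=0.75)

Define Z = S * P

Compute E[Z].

For independent RVs: E[XY] = E[X]*E[Y]
E[S] = 4
E[P] = 0.75
E[Z] = 4 * 0.75 = 3

3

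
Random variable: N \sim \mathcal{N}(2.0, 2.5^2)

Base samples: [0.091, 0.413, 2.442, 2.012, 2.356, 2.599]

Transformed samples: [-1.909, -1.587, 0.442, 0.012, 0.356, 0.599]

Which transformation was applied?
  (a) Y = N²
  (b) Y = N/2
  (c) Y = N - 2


Checking option (c) Y = N - 2:
  N = 0.091 -> Y = -1.909 ✓
  N = 0.413 -> Y = -1.587 ✓
  N = 2.442 -> Y = 0.442 ✓
All samples match this transformation.

(c) N - 2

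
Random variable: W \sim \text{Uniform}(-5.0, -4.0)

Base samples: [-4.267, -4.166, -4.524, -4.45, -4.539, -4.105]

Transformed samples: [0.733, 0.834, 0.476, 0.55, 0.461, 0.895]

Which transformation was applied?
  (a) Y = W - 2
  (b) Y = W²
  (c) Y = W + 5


Checking option (c) Y = W + 5:
  W = -4.267 -> Y = 0.733 ✓
  W = -4.166 -> Y = 0.834 ✓
  W = -4.524 -> Y = 0.476 ✓
All samples match this transformation.

(c) W + 5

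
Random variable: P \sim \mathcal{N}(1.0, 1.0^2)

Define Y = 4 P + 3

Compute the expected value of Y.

For Y = 4P + 3:
E[Y] = 4 * E[P] + 3
E[P] = 1.0 = 1
E[Y] = 4 * 1 + 3 = 7

7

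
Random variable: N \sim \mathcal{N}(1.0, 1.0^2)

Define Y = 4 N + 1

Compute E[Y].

For Y = 4N + 1:
E[Y] = 4 * E[N] + 1
E[N] = 1.0 = 1
E[Y] = 4 * 1 + 1 = 5

5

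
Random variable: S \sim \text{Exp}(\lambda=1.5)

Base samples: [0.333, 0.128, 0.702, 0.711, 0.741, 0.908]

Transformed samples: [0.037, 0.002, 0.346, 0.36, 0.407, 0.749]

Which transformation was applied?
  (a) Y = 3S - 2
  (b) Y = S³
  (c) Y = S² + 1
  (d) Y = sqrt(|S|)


Checking option (b) Y = S³:
  S = 0.333 -> Y = 0.037 ✓
  S = 0.128 -> Y = 0.002 ✓
  S = 0.702 -> Y = 0.346 ✓
All samples match this transformation.

(b) S³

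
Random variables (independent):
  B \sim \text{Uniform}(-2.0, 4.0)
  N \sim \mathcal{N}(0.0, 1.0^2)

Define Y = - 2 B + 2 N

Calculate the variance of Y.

For independent RVs: Var(aX + bY) = a²Var(X) + b²Var(Y)
Var(B) = 3
Var(N) = 1
Var(Y) = (-2)²*3 + 2²*1
= 4*3 + 4*1 = 16

16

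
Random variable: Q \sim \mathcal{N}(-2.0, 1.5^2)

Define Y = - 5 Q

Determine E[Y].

For Y = -5Q:
E[Y] = -5 * E[Q]
E[Q] = -2.0 = -2
E[Y] = -5 * (-2) = 10

10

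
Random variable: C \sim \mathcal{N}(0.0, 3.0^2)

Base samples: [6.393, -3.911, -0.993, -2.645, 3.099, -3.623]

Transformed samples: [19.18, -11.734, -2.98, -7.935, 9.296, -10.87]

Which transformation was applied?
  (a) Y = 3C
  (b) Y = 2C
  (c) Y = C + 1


Checking option (a) Y = 3C:
  C = 6.393 -> Y = 19.18 ✓
  C = -3.911 -> Y = -11.734 ✓
  C = -0.993 -> Y = -2.98 ✓
All samples match this transformation.

(a) 3C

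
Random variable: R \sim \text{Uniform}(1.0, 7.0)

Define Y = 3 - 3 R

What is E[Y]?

For Y = -3R + 3:
E[Y] = -3 * E[R] + 3
E[R] = (1 + 7)/2 = 4
E[Y] = -3 * 4 + 3 = -9

-9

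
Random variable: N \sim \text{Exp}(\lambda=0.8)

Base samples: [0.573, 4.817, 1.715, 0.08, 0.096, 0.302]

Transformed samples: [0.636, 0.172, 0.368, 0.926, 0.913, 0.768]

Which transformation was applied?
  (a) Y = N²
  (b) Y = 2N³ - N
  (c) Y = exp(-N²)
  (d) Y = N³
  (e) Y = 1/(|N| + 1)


Checking option (e) Y = 1/(|N| + 1):
  N = 0.573 -> Y = 0.636 ✓
  N = 4.817 -> Y = 0.172 ✓
  N = 1.715 -> Y = 0.368 ✓
All samples match this transformation.

(e) 1/(|N| + 1)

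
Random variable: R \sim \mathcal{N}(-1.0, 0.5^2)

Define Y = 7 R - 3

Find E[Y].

For Y = 7R - 3:
E[Y] = 7 * E[R] - 3
E[R] = -1.0 = -1
E[Y] = 7 * (-1) - 3 = -10

-10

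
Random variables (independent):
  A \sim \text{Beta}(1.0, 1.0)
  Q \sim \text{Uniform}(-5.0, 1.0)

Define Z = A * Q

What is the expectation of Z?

For independent RVs: E[XY] = E[X]*E[Y]
E[A] = 0.5
E[Q] = -2
E[Z] = 0.5 * (-2) = -1

-1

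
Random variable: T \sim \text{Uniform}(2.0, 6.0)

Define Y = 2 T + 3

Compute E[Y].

For Y = 2T + 3:
E[Y] = 2 * E[T] + 3
E[T] = (2 + 6)/2 = 4
E[Y] = 2 * 4 + 3 = 11

11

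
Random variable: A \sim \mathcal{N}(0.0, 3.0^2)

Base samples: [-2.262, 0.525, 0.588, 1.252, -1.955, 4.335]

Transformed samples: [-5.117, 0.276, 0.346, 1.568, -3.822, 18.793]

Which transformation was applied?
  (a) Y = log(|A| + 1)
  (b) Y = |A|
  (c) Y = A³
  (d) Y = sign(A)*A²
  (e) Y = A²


Checking option (d) Y = sign(A)*A²:
  A = -2.262 -> Y = -5.117 ✓
  A = 0.525 -> Y = 0.276 ✓
  A = 0.588 -> Y = 0.346 ✓
All samples match this transformation.

(d) sign(A)*A²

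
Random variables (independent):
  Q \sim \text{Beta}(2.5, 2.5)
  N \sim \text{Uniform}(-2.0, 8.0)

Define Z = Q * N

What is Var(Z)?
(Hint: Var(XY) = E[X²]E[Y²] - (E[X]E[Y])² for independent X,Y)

Var(XY) = E[X²]E[Y²] - (E[X]E[Y])²
E[Q] = 0.5, Var(Q) = 0.041666667
E[N] = 3, Var(N) = 8.3333333
E[Q²] = 0.041666667 + 0.5² = 0.29166667
E[N²] = 8.3333333 + 3² = 17.333333
Var(Z) = 0.29166667*17.333333 - (0.5*3)²
= 5.0555556 - 2.25 = 2.8055556

2.8055556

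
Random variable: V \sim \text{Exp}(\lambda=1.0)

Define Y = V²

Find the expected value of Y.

Using E[X²] = Var(X) + (E[X])²:
E[V] = 1
Var(V) = 1/1.0^2 = 1
E[V²] = 1 + 1² = 1 + 1 = 2

2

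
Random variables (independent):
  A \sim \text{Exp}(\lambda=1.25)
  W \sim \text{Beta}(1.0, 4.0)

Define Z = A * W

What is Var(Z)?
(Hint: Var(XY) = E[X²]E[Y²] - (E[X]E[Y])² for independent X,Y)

Var(XY) = E[X²]E[Y²] - (E[X]E[Y])²
E[A] = 0.8, Var(A) = 0.64
E[W] = 0.2, Var(W) = 0.026666667
E[A²] = 0.64 + 0.8² = 1.28
E[W²] = 0.026666667 + 0.2² = 0.066666667
Var(Z) = 1.28*0.066666667 - (0.8*0.2)²
= 0.085333333 - 0.0256 = 0.059733333

0.059733333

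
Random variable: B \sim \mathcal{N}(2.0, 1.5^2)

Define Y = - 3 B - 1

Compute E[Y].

For Y = -3B - 1:
E[Y] = -3 * E[B] - 1
E[B] = 2.0 = 2
E[Y] = -3 * 2 - 1 = -7

-7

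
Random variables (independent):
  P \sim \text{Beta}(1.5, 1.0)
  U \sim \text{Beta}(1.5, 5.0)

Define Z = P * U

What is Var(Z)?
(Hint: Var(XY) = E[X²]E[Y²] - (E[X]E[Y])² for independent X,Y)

Var(XY) = E[X²]E[Y²] - (E[X]E[Y])²
E[P] = 0.6, Var(P) = 0.068571429
E[U] = 0.23076923, Var(U) = 0.023668639
E[P²] = 0.068571429 + 0.6² = 0.42857143
E[U²] = 0.023668639 + 0.23076923² = 0.076923077
Var(Z) = 0.42857143*0.076923077 - (0.6*0.23076923)²
= 0.032967033 - 0.019171598 = 0.013795435

0.013795435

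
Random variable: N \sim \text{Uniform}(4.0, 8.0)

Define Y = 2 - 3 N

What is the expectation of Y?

For Y = -3N + 2:
E[Y] = -3 * E[N] + 2
E[N] = (4 + 8)/2 = 6
E[Y] = -3 * 6 + 2 = -16

-16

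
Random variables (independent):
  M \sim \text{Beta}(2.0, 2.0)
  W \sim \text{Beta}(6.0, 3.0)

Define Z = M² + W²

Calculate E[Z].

E[Z] = E[M²] + E[W²]
E[M²] = Var(M) + E[M]² = 0.05 + 0.25 = 0.3
E[W²] = Var(W) + E[W]² = 0.022222222 + 0.44444444 = 0.46666667
E[Z] = 0.3 + 0.46666667 = 0.76666667

0.76666667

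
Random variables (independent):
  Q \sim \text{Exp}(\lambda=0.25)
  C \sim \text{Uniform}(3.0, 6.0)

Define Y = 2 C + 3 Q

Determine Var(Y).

For independent RVs: Var(aX + bY) = a²Var(X) + b²Var(Y)
Var(Q) = 16
Var(C) = 0.75
Var(Y) = 3²*16 + 2²*0.75
= 9*16 + 4*0.75 = 147

147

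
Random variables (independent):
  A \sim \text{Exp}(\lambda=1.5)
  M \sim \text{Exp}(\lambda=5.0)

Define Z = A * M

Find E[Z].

For independent RVs: E[XY] = E[X]*E[Y]
E[A] = 0.66666667
E[M] = 0.2
E[Z] = 0.66666667 * 0.2 = 0.13333333

0.13333333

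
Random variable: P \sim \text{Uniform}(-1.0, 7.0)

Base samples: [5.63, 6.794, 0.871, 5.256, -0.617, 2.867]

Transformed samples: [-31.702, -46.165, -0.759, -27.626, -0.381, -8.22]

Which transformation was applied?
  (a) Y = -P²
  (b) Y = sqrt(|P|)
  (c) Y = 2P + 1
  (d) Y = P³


Checking option (a) Y = -P²:
  P = 5.63 -> Y = -31.702 ✓
  P = 6.794 -> Y = -46.165 ✓
  P = 0.871 -> Y = -0.759 ✓
All samples match this transformation.

(a) -P²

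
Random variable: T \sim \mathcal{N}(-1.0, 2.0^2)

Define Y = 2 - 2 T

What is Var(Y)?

For Y = aT + b: Var(Y) = a² * Var(T)
Var(T) = 2.0^2 = 4
Var(Y) = (-2)² * 4 = 4 * 4 = 16

16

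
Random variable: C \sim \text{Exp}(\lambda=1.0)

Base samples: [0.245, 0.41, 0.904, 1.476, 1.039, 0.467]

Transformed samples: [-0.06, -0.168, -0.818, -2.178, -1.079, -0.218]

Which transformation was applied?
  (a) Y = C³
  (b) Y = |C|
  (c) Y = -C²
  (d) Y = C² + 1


Checking option (c) Y = -C²:
  C = 0.245 -> Y = -0.06 ✓
  C = 0.41 -> Y = -0.168 ✓
  C = 0.904 -> Y = -0.818 ✓
All samples match this transformation.

(c) -C²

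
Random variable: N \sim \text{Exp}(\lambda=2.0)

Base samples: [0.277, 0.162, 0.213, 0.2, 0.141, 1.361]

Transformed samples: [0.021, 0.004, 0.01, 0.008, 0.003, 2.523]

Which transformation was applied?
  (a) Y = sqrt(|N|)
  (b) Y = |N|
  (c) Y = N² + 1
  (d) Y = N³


Checking option (d) Y = N³:
  N = 0.277 -> Y = 0.021 ✓
  N = 0.162 -> Y = 0.004 ✓
  N = 0.213 -> Y = 0.01 ✓
All samples match this transformation.

(d) N³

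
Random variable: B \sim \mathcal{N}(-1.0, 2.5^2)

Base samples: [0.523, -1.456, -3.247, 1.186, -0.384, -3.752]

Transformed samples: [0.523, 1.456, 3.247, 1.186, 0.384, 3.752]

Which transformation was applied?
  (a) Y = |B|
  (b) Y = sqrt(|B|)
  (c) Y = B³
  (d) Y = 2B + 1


Checking option (a) Y = |B|:
  B = 0.523 -> Y = 0.523 ✓
  B = -1.456 -> Y = 1.456 ✓
  B = -3.247 -> Y = 3.247 ✓
All samples match this transformation.

(a) |B|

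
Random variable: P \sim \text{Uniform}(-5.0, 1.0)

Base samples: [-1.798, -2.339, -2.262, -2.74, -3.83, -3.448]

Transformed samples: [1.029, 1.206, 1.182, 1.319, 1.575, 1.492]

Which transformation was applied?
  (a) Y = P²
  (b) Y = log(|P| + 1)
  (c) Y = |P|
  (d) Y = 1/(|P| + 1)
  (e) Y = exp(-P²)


Checking option (b) Y = log(|P| + 1):
  P = -1.798 -> Y = 1.029 ✓
  P = -2.339 -> Y = 1.206 ✓
  P = -2.262 -> Y = 1.182 ✓
All samples match this transformation.

(b) log(|P| + 1)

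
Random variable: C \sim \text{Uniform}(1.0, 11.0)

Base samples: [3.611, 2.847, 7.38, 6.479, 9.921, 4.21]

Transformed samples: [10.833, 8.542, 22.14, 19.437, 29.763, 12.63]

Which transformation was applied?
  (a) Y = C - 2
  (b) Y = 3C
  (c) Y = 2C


Checking option (b) Y = 3C:
  C = 3.611 -> Y = 10.833 ✓
  C = 2.847 -> Y = 8.542 ✓
  C = 7.38 -> Y = 22.14 ✓
All samples match this transformation.

(b) 3C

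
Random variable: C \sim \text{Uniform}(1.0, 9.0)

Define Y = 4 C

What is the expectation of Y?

For Y = 4C:
E[Y] = 4 * E[C]
E[C] = (1 + 9)/2 = 5
E[Y] = 4 * 5 = 20

20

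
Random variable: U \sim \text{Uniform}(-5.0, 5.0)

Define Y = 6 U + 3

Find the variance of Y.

For Y = aU + b: Var(Y) = a² * Var(U)
Var(U) = (5 + 5)^2/12 = 8.3333333
Var(Y) = 6² * 8.3333333 = 36 * 8.3333333 = 300

300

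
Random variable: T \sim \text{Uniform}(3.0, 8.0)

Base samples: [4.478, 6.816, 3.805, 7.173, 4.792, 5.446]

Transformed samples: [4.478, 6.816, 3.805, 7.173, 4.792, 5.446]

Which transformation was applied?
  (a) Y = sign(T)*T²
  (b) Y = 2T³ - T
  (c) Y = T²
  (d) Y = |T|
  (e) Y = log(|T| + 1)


Checking option (d) Y = |T|:
  T = 4.478 -> Y = 4.478 ✓
  T = 6.816 -> Y = 6.816 ✓
  T = 3.805 -> Y = 3.805 ✓
All samples match this transformation.

(d) |T|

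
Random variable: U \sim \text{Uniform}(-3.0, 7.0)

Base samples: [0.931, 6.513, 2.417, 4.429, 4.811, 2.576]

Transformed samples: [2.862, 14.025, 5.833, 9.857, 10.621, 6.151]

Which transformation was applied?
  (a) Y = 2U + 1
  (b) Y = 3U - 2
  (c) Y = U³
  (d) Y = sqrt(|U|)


Checking option (a) Y = 2U + 1:
  U = 0.931 -> Y = 2.862 ✓
  U = 6.513 -> Y = 14.025 ✓
  U = 2.417 -> Y = 5.833 ✓
All samples match this transformation.

(a) 2U + 1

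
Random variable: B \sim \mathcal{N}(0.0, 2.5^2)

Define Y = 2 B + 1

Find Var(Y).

For Y = aB + b: Var(Y) = a² * Var(B)
Var(B) = 2.5^2 = 6.25
Var(Y) = 2² * 6.25 = 4 * 6.25 = 25

25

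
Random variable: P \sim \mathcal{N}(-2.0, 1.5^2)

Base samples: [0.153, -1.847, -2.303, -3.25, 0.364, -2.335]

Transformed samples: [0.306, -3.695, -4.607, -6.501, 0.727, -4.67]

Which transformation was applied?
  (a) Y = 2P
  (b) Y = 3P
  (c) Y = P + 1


Checking option (a) Y = 2P:
  P = 0.153 -> Y = 0.306 ✓
  P = -1.847 -> Y = -3.695 ✓
  P = -2.303 -> Y = -4.607 ✓
All samples match this transformation.

(a) 2P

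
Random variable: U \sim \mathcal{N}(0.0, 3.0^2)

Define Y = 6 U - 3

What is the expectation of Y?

For Y = 6U - 3:
E[Y] = 6 * E[U] - 3
E[U] = 0.0 = 0
E[Y] = 6 * 0 - 3 = -3

-3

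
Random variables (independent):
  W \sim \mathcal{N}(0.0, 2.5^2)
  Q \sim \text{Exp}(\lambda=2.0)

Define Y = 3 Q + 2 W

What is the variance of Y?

For independent RVs: Var(aX + bY) = a²Var(X) + b²Var(Y)
Var(W) = 6.25
Var(Q) = 0.25
Var(Y) = 2²*6.25 + 3²*0.25
= 4*6.25 + 9*0.25 = 27.25

27.25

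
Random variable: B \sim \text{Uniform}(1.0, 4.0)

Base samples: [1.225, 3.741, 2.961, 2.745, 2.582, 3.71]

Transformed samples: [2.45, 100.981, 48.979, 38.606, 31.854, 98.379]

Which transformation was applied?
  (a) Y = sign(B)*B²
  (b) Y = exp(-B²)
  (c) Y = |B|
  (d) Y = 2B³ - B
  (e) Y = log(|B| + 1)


Checking option (d) Y = 2B³ - B:
  B = 1.225 -> Y = 2.45 ✓
  B = 3.741 -> Y = 100.981 ✓
  B = 2.961 -> Y = 48.979 ✓
All samples match this transformation.

(d) 2B³ - B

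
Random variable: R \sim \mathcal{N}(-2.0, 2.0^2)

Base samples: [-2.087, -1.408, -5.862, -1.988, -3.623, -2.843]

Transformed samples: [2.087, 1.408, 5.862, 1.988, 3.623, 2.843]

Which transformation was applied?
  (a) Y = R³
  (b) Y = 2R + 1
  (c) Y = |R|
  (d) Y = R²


Checking option (c) Y = |R|:
  R = -2.087 -> Y = 2.087 ✓
  R = -1.408 -> Y = 1.408 ✓
  R = -5.862 -> Y = 5.862 ✓
All samples match this transformation.

(c) |R|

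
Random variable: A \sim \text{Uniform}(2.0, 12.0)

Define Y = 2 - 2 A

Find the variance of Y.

For Y = aA + b: Var(Y) = a² * Var(A)
Var(A) = (12 - 2)^2/12 = 8.3333333
Var(Y) = (-2)² * 8.3333333 = 4 * 8.3333333 = 33.333333

33.333333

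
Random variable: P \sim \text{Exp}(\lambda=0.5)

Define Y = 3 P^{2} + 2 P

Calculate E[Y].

E[Y] = 3*E[P²] + 2*E[P]
E[P] = 2
E[P²] = Var(P) + (E[P])² = 4 + 4 = 8
E[Y] = 3*8 + 2*2 = 28

28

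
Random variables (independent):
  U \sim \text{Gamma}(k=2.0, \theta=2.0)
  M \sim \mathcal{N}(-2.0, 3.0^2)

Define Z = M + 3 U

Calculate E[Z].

E[Z] = 3*E[U] + 1*E[M]
E[U] = 4
E[M] = -2
E[Z] = 3*4 + 1*(-2) = 10

10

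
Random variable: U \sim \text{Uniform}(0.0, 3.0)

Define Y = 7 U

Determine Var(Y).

For Y = aU + b: Var(Y) = a² * Var(U)
Var(U) = (3 - 0)^2/12 = 0.75
Var(Y) = 7² * 0.75 = 49 * 0.75 = 36.75

36.75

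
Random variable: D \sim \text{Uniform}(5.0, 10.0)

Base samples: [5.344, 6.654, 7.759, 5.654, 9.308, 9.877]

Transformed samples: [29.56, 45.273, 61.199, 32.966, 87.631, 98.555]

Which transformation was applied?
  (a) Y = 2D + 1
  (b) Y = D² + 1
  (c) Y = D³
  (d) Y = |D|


Checking option (b) Y = D² + 1:
  D = 5.344 -> Y = 29.56 ✓
  D = 6.654 -> Y = 45.273 ✓
  D = 7.759 -> Y = 61.199 ✓
All samples match this transformation.

(b) D² + 1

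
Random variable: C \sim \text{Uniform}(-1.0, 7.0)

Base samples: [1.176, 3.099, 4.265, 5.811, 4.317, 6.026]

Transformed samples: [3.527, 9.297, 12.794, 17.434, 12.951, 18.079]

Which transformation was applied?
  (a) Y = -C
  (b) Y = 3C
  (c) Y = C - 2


Checking option (b) Y = 3C:
  C = 1.176 -> Y = 3.527 ✓
  C = 3.099 -> Y = 9.297 ✓
  C = 4.265 -> Y = 12.794 ✓
All samples match this transformation.

(b) 3C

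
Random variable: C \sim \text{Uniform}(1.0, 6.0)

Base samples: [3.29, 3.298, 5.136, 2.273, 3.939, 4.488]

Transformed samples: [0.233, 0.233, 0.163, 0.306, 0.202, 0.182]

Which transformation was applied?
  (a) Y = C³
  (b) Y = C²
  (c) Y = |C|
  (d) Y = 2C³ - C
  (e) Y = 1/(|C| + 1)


Checking option (e) Y = 1/(|C| + 1):
  C = 3.29 -> Y = 0.233 ✓
  C = 3.298 -> Y = 0.233 ✓
  C = 5.136 -> Y = 0.163 ✓
All samples match this transformation.

(e) 1/(|C| + 1)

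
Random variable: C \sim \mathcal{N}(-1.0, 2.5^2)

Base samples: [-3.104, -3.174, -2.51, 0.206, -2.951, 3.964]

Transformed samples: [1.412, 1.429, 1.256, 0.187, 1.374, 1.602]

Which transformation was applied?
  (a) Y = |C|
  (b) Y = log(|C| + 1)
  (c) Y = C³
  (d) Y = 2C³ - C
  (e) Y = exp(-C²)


Checking option (b) Y = log(|C| + 1):
  C = -3.104 -> Y = 1.412 ✓
  C = -3.174 -> Y = 1.429 ✓
  C = -2.51 -> Y = 1.256 ✓
All samples match this transformation.

(b) log(|C| + 1)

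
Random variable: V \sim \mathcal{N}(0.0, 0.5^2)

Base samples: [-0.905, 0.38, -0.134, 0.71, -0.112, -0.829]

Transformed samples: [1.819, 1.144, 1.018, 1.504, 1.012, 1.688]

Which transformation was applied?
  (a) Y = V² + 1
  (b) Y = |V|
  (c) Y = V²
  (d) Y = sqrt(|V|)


Checking option (a) Y = V² + 1:
  V = -0.905 -> Y = 1.819 ✓
  V = 0.38 -> Y = 1.144 ✓
  V = -0.134 -> Y = 1.018 ✓
All samples match this transformation.

(a) V² + 1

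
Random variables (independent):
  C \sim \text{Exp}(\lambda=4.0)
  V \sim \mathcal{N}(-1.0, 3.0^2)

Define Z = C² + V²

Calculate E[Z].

E[Z] = E[C²] + E[V²]
E[C²] = Var(C) + E[C]² = 0.0625 + 0.0625 = 0.125
E[V²] = Var(V) + E[V]² = 9 + 1 = 10
E[Z] = 0.125 + 10 = 10.125

10.125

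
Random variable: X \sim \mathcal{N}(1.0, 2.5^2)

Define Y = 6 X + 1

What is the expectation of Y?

For Y = 6X + 1:
E[Y] = 6 * E[X] + 1
E[X] = 1.0 = 1
E[Y] = 6 * 1 + 1 = 7

7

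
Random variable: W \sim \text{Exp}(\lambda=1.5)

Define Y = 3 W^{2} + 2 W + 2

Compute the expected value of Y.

E[Y] = 3*E[W²] + 2*E[W] + 2
E[W] = 0.66666667
E[W²] = Var(W) + (E[W])² = 0.44444444 + 0.44444444 = 0.88888889
E[Y] = 3*0.88888889 + 2*0.66666667 + 2 = 6

6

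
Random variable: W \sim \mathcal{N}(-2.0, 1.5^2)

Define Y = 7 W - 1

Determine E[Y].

For Y = 7W - 1:
E[Y] = 7 * E[W] - 1
E[W] = -2.0 = -2
E[Y] = 7 * (-2) - 1 = -15

-15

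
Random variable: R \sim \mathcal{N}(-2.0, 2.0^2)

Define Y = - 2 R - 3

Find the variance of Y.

For Y = aR + b: Var(Y) = a² * Var(R)
Var(R) = 2.0^2 = 4
Var(Y) = (-2)² * 4 = 4 * 4 = 16

16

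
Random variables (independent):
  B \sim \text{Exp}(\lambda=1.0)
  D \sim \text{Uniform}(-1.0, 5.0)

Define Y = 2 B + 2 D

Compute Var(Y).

For independent RVs: Var(aX + bY) = a²Var(X) + b²Var(Y)
Var(B) = 1
Var(D) = 3
Var(Y) = 2²*1 + 2²*3
= 4*1 + 4*3 = 16

16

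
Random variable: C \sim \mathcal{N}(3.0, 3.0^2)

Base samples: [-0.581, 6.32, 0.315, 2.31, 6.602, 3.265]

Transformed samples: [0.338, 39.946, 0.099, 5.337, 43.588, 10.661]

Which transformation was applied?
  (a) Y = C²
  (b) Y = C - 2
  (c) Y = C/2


Checking option (a) Y = C²:
  C = -0.581 -> Y = 0.338 ✓
  C = 6.32 -> Y = 39.946 ✓
  C = 0.315 -> Y = 0.099 ✓
All samples match this transformation.

(a) C²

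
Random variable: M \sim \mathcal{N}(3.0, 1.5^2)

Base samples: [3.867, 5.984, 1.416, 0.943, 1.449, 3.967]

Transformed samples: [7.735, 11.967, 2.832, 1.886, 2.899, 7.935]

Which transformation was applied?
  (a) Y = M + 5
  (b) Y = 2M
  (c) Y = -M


Checking option (b) Y = 2M:
  M = 3.867 -> Y = 7.735 ✓
  M = 5.984 -> Y = 11.967 ✓
  M = 1.416 -> Y = 2.832 ✓
All samples match this transformation.

(b) 2M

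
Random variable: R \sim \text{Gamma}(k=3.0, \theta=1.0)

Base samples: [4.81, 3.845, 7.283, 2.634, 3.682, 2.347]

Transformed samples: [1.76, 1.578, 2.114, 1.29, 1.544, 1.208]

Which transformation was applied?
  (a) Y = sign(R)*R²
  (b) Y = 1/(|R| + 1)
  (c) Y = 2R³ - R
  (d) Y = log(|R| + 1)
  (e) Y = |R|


Checking option (d) Y = log(|R| + 1):
  R = 4.81 -> Y = 1.76 ✓
  R = 3.845 -> Y = 1.578 ✓
  R = 7.283 -> Y = 2.114 ✓
All samples match this transformation.

(d) log(|R| + 1)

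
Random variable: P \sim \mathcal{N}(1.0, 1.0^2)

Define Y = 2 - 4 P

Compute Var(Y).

For Y = aP + b: Var(Y) = a² * Var(P)
Var(P) = 1.0^2 = 1
Var(Y) = (-4)² * 1 = 16 * 1 = 16

16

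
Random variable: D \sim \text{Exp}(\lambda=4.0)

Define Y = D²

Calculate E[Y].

E[D²] = Var(D) + (E[D])² = 0.0625 + 0.0625 = 0.125

0.125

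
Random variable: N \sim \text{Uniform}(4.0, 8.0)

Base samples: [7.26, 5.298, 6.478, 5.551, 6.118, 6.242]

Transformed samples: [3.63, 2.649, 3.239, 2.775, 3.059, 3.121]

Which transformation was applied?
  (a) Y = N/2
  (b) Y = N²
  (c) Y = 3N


Checking option (a) Y = N/2:
  N = 7.26 -> Y = 3.63 ✓
  N = 5.298 -> Y = 2.649 ✓
  N = 6.478 -> Y = 3.239 ✓
All samples match this transformation.

(a) N/2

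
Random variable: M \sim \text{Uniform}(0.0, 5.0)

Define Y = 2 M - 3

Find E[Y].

For Y = 2M - 3:
E[Y] = 2 * E[M] - 3
E[M] = (0 + 5)/2 = 2.5
E[Y] = 2 * 2.5 - 3 = 2

2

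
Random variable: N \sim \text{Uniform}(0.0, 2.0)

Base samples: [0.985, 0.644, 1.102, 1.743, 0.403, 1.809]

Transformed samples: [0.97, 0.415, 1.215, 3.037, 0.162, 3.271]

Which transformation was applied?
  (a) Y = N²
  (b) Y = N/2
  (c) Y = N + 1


Checking option (a) Y = N²:
  N = 0.985 -> Y = 0.97 ✓
  N = 0.644 -> Y = 0.415 ✓
  N = 1.102 -> Y = 1.215 ✓
All samples match this transformation.

(a) N²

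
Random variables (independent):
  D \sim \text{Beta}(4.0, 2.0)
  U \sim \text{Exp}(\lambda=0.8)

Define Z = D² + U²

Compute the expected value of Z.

E[Z] = E[D²] + E[U²]
E[D²] = Var(D) + E[D]² = 0.031746032 + 0.44444444 = 0.47619048
E[U²] = Var(U) + E[U]² = 1.5625 + 1.5625 = 3.125
E[Z] = 0.47619048 + 3.125 = 3.6011905

3.6011905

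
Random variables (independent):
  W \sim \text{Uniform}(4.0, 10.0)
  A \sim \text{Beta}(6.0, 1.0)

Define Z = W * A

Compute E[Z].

For independent RVs: E[XY] = E[X]*E[Y]
E[W] = 7
E[A] = 0.85714286
E[Z] = 7 * 0.85714286 = 6

6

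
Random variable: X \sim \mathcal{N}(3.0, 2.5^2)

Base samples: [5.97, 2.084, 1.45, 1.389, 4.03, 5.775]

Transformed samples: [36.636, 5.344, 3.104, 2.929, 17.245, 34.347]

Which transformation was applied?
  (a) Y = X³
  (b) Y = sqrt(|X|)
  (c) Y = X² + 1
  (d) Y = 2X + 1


Checking option (c) Y = X² + 1:
  X = 5.97 -> Y = 36.636 ✓
  X = 2.084 -> Y = 5.344 ✓
  X = 1.45 -> Y = 3.104 ✓
All samples match this transformation.

(c) X² + 1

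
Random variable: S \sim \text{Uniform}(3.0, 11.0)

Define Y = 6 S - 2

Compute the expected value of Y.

For Y = 6S - 2:
E[Y] = 6 * E[S] - 2
E[S] = (3 + 11)/2 = 7
E[Y] = 6 * 7 - 2 = 40

40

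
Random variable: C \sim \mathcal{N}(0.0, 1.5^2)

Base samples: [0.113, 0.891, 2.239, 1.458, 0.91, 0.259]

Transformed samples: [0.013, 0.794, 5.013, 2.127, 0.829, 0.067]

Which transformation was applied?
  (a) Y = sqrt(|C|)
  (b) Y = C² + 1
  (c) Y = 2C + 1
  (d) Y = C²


Checking option (d) Y = C²:
  C = 0.113 -> Y = 0.013 ✓
  C = 0.891 -> Y = 0.794 ✓
  C = 2.239 -> Y = 5.013 ✓
All samples match this transformation.

(d) C²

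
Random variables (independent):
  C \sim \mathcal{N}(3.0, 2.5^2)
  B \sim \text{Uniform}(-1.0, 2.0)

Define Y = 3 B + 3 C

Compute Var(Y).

For independent RVs: Var(aX + bY) = a²Var(X) + b²Var(Y)
Var(C) = 6.25
Var(B) = 0.75
Var(Y) = 3²*6.25 + 3²*0.75
= 9*6.25 + 9*0.75 = 63

63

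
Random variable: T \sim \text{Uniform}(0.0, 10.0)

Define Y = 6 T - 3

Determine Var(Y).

For Y = aT + b: Var(Y) = a² * Var(T)
Var(T) = (10 - 0)^2/12 = 8.3333333
Var(Y) = 6² * 8.3333333 = 36 * 8.3333333 = 300

300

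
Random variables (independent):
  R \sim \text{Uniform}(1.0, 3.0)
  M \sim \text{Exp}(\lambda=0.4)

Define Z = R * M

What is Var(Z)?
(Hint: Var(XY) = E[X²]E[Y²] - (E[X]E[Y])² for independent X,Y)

Var(XY) = E[X²]E[Y²] - (E[X]E[Y])²
E[R] = 2, Var(R) = 0.33333333
E[M] = 2.5, Var(M) = 6.25
E[R²] = 0.33333333 + 2² = 4.3333333
E[M²] = 6.25 + 2.5² = 12.5
Var(Z) = 4.3333333*12.5 - (2*2.5)²
= 54.166667 - 25 = 29.166667

29.166667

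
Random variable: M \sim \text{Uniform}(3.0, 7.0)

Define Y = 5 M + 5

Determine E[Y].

For Y = 5M + 5:
E[Y] = 5 * E[M] + 5
E[M] = (3 + 7)/2 = 5
E[Y] = 5 * 5 + 5 = 30

30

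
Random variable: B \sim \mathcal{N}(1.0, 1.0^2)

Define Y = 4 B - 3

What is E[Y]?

For Y = 4B - 3:
E[Y] = 4 * E[B] - 3
E[B] = 1.0 = 1
E[Y] = 4 * 1 - 3 = 1

1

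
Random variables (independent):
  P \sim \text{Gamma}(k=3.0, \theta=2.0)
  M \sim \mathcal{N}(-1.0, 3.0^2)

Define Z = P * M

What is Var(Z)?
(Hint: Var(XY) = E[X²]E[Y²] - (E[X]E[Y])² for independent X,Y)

Var(XY) = E[X²]E[Y²] - (E[X]E[Y])²
E[P] = 6, Var(P) = 12
E[M] = -1, Var(M) = 9
E[P²] = 12 + 6² = 48
E[M²] = 9 + (-1)² = 10
Var(Z) = 48*10 - (6*(-1))²
= 480 - 36 = 444

444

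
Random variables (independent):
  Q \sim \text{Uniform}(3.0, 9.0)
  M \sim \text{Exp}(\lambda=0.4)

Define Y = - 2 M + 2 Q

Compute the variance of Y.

For independent RVs: Var(aX + bY) = a²Var(X) + b²Var(Y)
Var(Q) = 3
Var(M) = 6.25
Var(Y) = 2²*3 + (-2)²*6.25
= 4*3 + 4*6.25 = 37

37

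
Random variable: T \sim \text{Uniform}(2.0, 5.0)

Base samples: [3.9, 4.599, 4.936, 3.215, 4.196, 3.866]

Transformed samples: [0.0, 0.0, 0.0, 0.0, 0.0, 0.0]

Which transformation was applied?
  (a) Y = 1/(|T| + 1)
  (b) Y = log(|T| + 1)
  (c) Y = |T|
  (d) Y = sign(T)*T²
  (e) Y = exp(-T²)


Checking option (e) Y = exp(-T²):
  T = 3.9 -> Y = 0.0 ✓
  T = 4.599 -> Y = 0.0 ✓
  T = 4.936 -> Y = 0.0 ✓
All samples match this transformation.

(e) exp(-T²)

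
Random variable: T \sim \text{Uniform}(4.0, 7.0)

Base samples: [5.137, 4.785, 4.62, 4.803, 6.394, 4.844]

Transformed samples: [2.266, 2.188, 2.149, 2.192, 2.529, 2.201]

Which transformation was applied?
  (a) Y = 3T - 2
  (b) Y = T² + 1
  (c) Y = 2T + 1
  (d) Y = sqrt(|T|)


Checking option (d) Y = sqrt(|T|):
  T = 5.137 -> Y = 2.266 ✓
  T = 4.785 -> Y = 2.188 ✓
  T = 4.62 -> Y = 2.149 ✓
All samples match this transformation.

(d) sqrt(|T|)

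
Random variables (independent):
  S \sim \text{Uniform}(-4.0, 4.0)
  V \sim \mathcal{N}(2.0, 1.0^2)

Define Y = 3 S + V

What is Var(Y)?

For independent RVs: Var(aX + bY) = a²Var(X) + b²Var(Y)
Var(S) = 5.3333333
Var(V) = 1
Var(Y) = 3²*5.3333333 + 1²*1
= 9*5.3333333 + 1*1 = 49

49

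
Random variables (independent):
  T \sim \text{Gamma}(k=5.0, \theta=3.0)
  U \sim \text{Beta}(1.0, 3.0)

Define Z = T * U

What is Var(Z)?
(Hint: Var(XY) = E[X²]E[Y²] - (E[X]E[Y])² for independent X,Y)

Var(XY) = E[X²]E[Y²] - (E[X]E[Y])²
E[T] = 15, Var(T) = 45
E[U] = 0.25, Var(U) = 0.0375
E[T²] = 45 + 15² = 270
E[U²] = 0.0375 + 0.25² = 0.1
Var(Z) = 270*0.1 - (15*0.25)²
= 27 - 14.0625 = 12.9375

12.9375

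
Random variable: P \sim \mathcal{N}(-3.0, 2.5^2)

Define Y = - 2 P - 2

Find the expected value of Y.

For Y = -2P - 2:
E[Y] = -2 * E[P] - 2
E[P] = -3.0 = -3
E[Y] = -2 * (-3) - 2 = 4

4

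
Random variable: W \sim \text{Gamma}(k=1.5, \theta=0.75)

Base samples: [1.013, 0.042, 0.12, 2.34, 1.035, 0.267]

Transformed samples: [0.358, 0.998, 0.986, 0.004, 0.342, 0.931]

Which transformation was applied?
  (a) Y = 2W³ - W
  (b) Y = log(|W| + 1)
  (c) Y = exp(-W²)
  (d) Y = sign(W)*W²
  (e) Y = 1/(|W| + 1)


Checking option (c) Y = exp(-W²):
  W = 1.013 -> Y = 0.358 ✓
  W = 0.042 -> Y = 0.998 ✓
  W = 0.12 -> Y = 0.986 ✓
All samples match this transformation.

(c) exp(-W²)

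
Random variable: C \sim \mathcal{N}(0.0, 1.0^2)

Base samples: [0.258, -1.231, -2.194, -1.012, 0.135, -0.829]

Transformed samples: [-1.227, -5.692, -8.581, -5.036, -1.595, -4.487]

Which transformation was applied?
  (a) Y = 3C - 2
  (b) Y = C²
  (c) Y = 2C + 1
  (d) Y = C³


Checking option (a) Y = 3C - 2:
  C = 0.258 -> Y = -1.227 ✓
  C = -1.231 -> Y = -5.692 ✓
  C = -2.194 -> Y = -8.581 ✓
All samples match this transformation.

(a) 3C - 2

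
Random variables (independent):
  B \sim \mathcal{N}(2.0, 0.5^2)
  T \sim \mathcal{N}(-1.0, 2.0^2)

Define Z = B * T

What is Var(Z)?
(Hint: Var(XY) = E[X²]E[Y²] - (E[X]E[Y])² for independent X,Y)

Var(XY) = E[X²]E[Y²] - (E[X]E[Y])²
E[B] = 2, Var(B) = 0.25
E[T] = -1, Var(T) = 4
E[B²] = 0.25 + 2² = 4.25
E[T²] = 4 + (-1)² = 5
Var(Z) = 4.25*5 - (2*(-1))²
= 21.25 - 4 = 17.25

17.25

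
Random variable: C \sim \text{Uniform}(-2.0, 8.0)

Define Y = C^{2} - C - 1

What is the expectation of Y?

E[Y] = 1*E[C²] - 1*E[C] - 1
E[C] = 3
E[C²] = Var(C) + (E[C])² = 8.3333333 + 9 = 17.333333
E[Y] = 1*17.333333 - 1*3 - 1 = 13.333333

13.333333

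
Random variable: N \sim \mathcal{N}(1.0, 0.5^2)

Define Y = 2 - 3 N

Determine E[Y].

For Y = -3N + 2:
E[Y] = -3 * E[N] + 2
E[N] = 1.0 = 1
E[Y] = -3 * 1 + 2 = -1

-1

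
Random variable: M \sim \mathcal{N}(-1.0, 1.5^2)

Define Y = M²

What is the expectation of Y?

E[M²] = Var(M) + (E[M])² = 2.25 + 1 = 3.25

3.25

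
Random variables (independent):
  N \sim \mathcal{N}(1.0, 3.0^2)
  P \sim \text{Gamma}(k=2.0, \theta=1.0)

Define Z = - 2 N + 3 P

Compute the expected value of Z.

E[Z] = -2*E[N] + 3*E[P]
E[N] = 1
E[P] = 2
E[Z] = -2*1 + 3*2 = 4

4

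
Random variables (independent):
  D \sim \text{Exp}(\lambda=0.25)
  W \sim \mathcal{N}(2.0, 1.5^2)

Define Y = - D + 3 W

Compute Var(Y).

For independent RVs: Var(aX + bY) = a²Var(X) + b²Var(Y)
Var(D) = 16
Var(W) = 2.25
Var(Y) = (-1)²*16 + 3²*2.25
= 1*16 + 9*2.25 = 36.25

36.25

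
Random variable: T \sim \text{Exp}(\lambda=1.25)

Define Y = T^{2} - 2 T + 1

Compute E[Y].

E[Y] = 1*E[T²] - 2*E[T] + 1
E[T] = 0.8
E[T²] = Var(T) + (E[T])² = 0.64 + 0.64 = 1.28
E[Y] = 1*1.28 - 2*0.8 + 1 = 0.68

0.68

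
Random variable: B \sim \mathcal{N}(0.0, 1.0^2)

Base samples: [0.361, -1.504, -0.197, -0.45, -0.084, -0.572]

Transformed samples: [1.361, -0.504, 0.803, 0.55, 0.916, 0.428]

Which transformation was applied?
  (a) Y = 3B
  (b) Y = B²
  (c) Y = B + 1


Checking option (c) Y = B + 1:
  B = 0.361 -> Y = 1.361 ✓
  B = -1.504 -> Y = -0.504 ✓
  B = -0.197 -> Y = 0.803 ✓
All samples match this transformation.

(c) B + 1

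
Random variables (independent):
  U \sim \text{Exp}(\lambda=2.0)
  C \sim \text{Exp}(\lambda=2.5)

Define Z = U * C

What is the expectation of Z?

For independent RVs: E[XY] = E[X]*E[Y]
E[U] = 0.5
E[C] = 0.4
E[Z] = 0.5 * 0.4 = 0.2

0.2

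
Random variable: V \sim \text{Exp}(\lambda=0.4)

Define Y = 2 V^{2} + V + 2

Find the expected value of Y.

E[Y] = 2*E[V²] + 1*E[V] + 2
E[V] = 2.5
E[V²] = Var(V) + (E[V])² = 6.25 + 6.25 = 12.5
E[Y] = 2*12.5 + 1*2.5 + 2 = 29.5

29.5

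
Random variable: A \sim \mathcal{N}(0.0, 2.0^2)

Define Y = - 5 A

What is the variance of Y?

For Y = aA + b: Var(Y) = a² * Var(A)
Var(A) = 2.0^2 = 4
Var(Y) = (-5)² * 4 = 25 * 4 = 100

100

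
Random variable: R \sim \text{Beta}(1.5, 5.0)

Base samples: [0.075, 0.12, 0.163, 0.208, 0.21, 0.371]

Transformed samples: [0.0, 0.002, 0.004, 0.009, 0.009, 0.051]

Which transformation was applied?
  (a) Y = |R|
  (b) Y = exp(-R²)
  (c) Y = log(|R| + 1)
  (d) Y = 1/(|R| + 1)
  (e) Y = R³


Checking option (e) Y = R³:
  R = 0.075 -> Y = 0.0 ✓
  R = 0.12 -> Y = 0.002 ✓
  R = 0.163 -> Y = 0.004 ✓
All samples match this transformation.

(e) R³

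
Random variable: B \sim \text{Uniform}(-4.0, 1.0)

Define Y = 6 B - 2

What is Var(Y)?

For Y = aB + b: Var(Y) = a² * Var(B)
Var(B) = (1 + 4)^2/12 = 2.0833333
Var(Y) = 6² * 2.0833333 = 36 * 2.0833333 = 75

75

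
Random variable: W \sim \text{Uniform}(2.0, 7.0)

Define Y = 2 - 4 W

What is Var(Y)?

For Y = aW + b: Var(Y) = a² * Var(W)
Var(W) = (7 - 2)^2/12 = 2.0833333
Var(Y) = (-4)² * 2.0833333 = 16 * 2.0833333 = 33.333333

33.333333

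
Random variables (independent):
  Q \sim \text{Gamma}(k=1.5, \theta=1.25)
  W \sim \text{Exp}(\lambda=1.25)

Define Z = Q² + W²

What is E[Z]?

E[Z] = E[Q²] + E[W²]
E[Q²] = Var(Q) + E[Q]² = 2.34375 + 3.515625 = 5.859375
E[W²] = Var(W) + E[W]² = 0.64 + 0.64 = 1.28
E[Z] = 5.859375 + 1.28 = 7.139375

7.139375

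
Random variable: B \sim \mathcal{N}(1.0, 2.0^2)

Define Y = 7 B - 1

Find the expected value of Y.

For Y = 7B - 1:
E[Y] = 7 * E[B] - 1
E[B] = 1.0 = 1
E[Y] = 7 * 1 - 1 = 6

6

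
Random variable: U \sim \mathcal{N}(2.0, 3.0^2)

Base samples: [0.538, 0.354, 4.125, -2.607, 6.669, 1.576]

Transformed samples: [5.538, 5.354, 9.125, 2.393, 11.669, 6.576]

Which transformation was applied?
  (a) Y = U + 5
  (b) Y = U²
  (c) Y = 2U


Checking option (a) Y = U + 5:
  U = 0.538 -> Y = 5.538 ✓
  U = 0.354 -> Y = 5.354 ✓
  U = 4.125 -> Y = 9.125 ✓
All samples match this transformation.

(a) U + 5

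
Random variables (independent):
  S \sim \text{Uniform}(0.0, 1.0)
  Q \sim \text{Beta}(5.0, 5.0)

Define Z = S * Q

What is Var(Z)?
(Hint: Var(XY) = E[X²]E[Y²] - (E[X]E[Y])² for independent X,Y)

Var(XY) = E[X²]E[Y²] - (E[X]E[Y])²
E[S] = 0.5, Var(S) = 0.083333333
E[Q] = 0.5, Var(Q) = 0.022727273
E[S²] = 0.083333333 + 0.5² = 0.33333333
E[Q²] = 0.022727273 + 0.5² = 0.27272727
Var(Z) = 0.33333333*0.27272727 - (0.5*0.5)²
= 0.090909091 - 0.0625 = 0.028409091

0.028409091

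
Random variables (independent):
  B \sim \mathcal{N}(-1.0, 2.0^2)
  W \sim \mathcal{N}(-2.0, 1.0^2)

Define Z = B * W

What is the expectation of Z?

For independent RVs: E[XY] = E[X]*E[Y]
E[B] = -1
E[W] = -2
E[Z] = -1 * (-2) = 2

2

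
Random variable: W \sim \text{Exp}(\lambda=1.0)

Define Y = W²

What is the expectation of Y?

E[W²] = Var(W) + (E[W])² = 1 + 1 = 2

2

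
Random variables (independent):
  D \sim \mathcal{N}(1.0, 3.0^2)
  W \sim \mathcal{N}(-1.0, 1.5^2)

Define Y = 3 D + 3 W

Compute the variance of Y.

For independent RVs: Var(aX + bY) = a²Var(X) + b²Var(Y)
Var(D) = 9
Var(W) = 2.25
Var(Y) = 3²*9 + 3²*2.25
= 9*9 + 9*2.25 = 101.25

101.25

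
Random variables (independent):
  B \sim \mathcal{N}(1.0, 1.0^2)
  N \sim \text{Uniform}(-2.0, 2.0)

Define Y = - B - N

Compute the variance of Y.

For independent RVs: Var(aX + bY) = a²Var(X) + b²Var(Y)
Var(B) = 1
Var(N) = 1.3333333
Var(Y) = (-1)²*1 + (-1)²*1.3333333
= 1*1 + 1*1.3333333 = 2.3333333

2.3333333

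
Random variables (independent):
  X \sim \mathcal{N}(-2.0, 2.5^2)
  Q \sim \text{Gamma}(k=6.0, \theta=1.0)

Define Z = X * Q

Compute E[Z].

For independent RVs: E[XY] = E[X]*E[Y]
E[X] = -2
E[Q] = 6
E[Z] = -2 * 6 = -12

-12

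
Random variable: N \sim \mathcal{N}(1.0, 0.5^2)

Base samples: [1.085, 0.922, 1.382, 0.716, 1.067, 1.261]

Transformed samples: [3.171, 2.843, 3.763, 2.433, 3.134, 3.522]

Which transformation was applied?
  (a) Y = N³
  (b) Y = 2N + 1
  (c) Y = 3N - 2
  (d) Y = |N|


Checking option (b) Y = 2N + 1:
  N = 1.085 -> Y = 3.171 ✓
  N = 0.922 -> Y = 2.843 ✓
  N = 1.382 -> Y = 3.763 ✓
All samples match this transformation.

(b) 2N + 1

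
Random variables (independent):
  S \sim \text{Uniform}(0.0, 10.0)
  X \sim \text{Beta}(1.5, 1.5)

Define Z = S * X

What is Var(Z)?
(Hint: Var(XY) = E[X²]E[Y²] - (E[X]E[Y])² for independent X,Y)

Var(XY) = E[X²]E[Y²] - (E[X]E[Y])²
E[S] = 5, Var(S) = 8.3333333
E[X] = 0.5, Var(X) = 0.0625
E[S²] = 8.3333333 + 5² = 33.333333
E[X²] = 0.0625 + 0.5² = 0.3125
Var(Z) = 33.333333*0.3125 - (5*0.5)²
= 10.416667 - 6.25 = 4.1666667

4.1666667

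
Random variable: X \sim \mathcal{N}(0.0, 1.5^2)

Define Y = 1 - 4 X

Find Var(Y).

For Y = aX + b: Var(Y) = a² * Var(X)
Var(X) = 1.5^2 = 2.25
Var(Y) = (-4)² * 2.25 = 16 * 2.25 = 36

36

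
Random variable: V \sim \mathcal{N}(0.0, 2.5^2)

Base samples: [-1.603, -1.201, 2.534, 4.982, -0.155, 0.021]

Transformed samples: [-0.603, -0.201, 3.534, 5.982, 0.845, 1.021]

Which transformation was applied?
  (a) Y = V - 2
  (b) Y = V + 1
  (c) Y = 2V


Checking option (b) Y = V + 1:
  V = -1.603 -> Y = -0.603 ✓
  V = -1.201 -> Y = -0.201 ✓
  V = 2.534 -> Y = 3.534 ✓
All samples match this transformation.

(b) V + 1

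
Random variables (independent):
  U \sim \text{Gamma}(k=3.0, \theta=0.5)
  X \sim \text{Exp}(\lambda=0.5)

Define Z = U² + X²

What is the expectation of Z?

E[Z] = E[U²] + E[X²]
E[U²] = Var(U) + E[U]² = 0.75 + 2.25 = 3
E[X²] = Var(X) + E[X]² = 4 + 4 = 8
E[Z] = 3 + 8 = 11

11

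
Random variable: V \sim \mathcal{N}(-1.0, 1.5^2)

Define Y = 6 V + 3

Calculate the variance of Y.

For Y = aV + b: Var(Y) = a² * Var(V)
Var(V) = 1.5^2 = 2.25
Var(Y) = 6² * 2.25 = 36 * 2.25 = 81

81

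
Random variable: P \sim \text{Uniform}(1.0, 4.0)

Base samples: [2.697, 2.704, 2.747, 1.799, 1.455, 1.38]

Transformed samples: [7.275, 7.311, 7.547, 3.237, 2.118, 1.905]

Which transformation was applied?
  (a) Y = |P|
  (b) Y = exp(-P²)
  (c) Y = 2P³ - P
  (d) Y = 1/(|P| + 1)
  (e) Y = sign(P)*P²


Checking option (e) Y = sign(P)*P²:
  P = 2.697 -> Y = 7.275 ✓
  P = 2.704 -> Y = 7.311 ✓
  P = 2.747 -> Y = 7.547 ✓
All samples match this transformation.

(e) sign(P)*P²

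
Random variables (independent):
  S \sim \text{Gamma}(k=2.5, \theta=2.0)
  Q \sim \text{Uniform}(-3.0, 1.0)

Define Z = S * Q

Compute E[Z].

For independent RVs: E[XY] = E[X]*E[Y]
E[S] = 5
E[Q] = -1
E[Z] = 5 * (-1) = -5

-5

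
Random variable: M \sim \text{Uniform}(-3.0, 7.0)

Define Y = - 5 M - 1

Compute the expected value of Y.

For Y = -5M - 1:
E[Y] = -5 * E[M] - 1
E[M] = (-3 + 7)/2 = 2
E[Y] = -5 * 2 - 1 = -11

-11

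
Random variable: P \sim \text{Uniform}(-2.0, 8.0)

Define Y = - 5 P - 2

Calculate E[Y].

For Y = -5P - 2:
E[Y] = -5 * E[P] - 2
E[P] = (-2 + 8)/2 = 3
E[Y] = -5 * 3 - 2 = -17

-17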